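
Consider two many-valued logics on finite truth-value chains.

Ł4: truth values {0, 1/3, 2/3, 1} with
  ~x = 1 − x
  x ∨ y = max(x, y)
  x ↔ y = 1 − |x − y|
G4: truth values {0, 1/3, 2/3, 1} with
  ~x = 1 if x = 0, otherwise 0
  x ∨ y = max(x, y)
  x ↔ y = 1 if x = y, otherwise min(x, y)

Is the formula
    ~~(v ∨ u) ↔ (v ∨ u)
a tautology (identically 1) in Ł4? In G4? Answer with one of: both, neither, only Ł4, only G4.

only Ł4

In Ł4: every assignment gives 1 — tautology.
In G4: at u = 0, v = 1/3 the value is 1/3 — not a tautology.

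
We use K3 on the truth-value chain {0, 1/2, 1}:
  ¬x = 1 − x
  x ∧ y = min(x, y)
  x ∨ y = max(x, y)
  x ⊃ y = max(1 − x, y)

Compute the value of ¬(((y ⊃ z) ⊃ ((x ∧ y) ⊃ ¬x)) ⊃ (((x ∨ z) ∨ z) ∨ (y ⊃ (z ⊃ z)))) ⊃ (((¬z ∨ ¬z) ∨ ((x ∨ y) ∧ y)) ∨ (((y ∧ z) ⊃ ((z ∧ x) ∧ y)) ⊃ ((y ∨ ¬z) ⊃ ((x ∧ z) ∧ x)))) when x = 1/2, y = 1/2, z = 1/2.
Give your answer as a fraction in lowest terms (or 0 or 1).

1/2

y ⊃ z = 1/2 ⊃ 1/2 = 1/2
x ∧ y = 1/2 ∧ 1/2 = 1/2
¬x = ¬1/2 = 1/2
(x ∧ y) ⊃ ¬x = 1/2 ⊃ 1/2 = 1/2
(y ⊃ z) ⊃ ((x ∧ y) ⊃ ¬x) = 1/2 ⊃ 1/2 = 1/2
x ∨ z = 1/2 ∨ 1/2 = 1/2
(x ∨ z) ∨ z = 1/2 ∨ 1/2 = 1/2
z ⊃ z = 1/2 ⊃ 1/2 = 1/2
y ⊃ (z ⊃ z) = 1/2 ⊃ 1/2 = 1/2
((x ∨ z) ∨ z) ∨ (y ⊃ (z ⊃ z)) = 1/2 ∨ 1/2 = 1/2
((y ⊃ z) ⊃ ((x ∧ y) ⊃ ¬x)) ⊃ (((x ∨ z) ∨ z) ∨ (y ⊃ (z ⊃ z))) = 1/2 ⊃ 1/2 = 1/2
¬(((y ⊃ z) ⊃ ((x ∧ y) ⊃ ¬x)) ⊃ (((x ∨ z) ∨ z) ∨ (y ⊃ (z ⊃ z)))) = ¬1/2 = 1/2
¬z = ¬1/2 = 1/2
¬z = ¬1/2 = 1/2
¬z ∨ ¬z = 1/2 ∨ 1/2 = 1/2
x ∨ y = 1/2 ∨ 1/2 = 1/2
(x ∨ y) ∧ y = 1/2 ∧ 1/2 = 1/2
(¬z ∨ ¬z) ∨ ((x ∨ y) ∧ y) = 1/2 ∨ 1/2 = 1/2
y ∧ z = 1/2 ∧ 1/2 = 1/2
z ∧ x = 1/2 ∧ 1/2 = 1/2
(z ∧ x) ∧ y = 1/2 ∧ 1/2 = 1/2
(y ∧ z) ⊃ ((z ∧ x) ∧ y) = 1/2 ⊃ 1/2 = 1/2
¬z = ¬1/2 = 1/2
y ∨ ¬z = 1/2 ∨ 1/2 = 1/2
x ∧ z = 1/2 ∧ 1/2 = 1/2
(x ∧ z) ∧ x = 1/2 ∧ 1/2 = 1/2
(y ∨ ¬z) ⊃ ((x ∧ z) ∧ x) = 1/2 ⊃ 1/2 = 1/2
((y ∧ z) ⊃ ((z ∧ x) ∧ y)) ⊃ ((y ∨ ¬z) ⊃ ((x ∧ z) ∧ x)) = 1/2 ⊃ 1/2 = 1/2
((¬z ∨ ¬z) ∨ ((x ∨ y) ∧ y)) ∨ (((y ∧ z) ⊃ ((z ∧ x) ∧ y)) ⊃ ((y ∨ ¬z) ⊃ ((x ∧ z) ∧ x))) = 1/2 ∨ 1/2 = 1/2
¬(((y ⊃ z) ⊃ ((x ∧ y) ⊃ ¬x)) ⊃ (((x ∨ z) ∨ z) ∨ (y ⊃ (z ⊃ z)))) ⊃ (((¬z ∨ ¬z) ∨ ((x ∨ y) ∧ y)) ∨ (((y ∧ z) ⊃ ((z ∧ x) ∧ y)) ⊃ ((y ∨ ¬z) ⊃ ((x ∧ z) ∧ x)))) = 1/2 ⊃ 1/2 = 1/2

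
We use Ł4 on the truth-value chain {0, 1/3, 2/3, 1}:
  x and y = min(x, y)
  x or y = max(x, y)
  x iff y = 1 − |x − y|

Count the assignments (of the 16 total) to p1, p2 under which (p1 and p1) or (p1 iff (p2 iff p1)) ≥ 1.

8

p1 = 0, p2 = 0 ↦ 0  <
p1 = 0, p2 = 1/3 ↦ 1/3  <
p1 = 0, p2 = 2/3 ↦ 2/3  <
p1 = 0, p2 = 1 ↦ 1  ≥
p1 = 1/3, p2 = 0 ↦ 2/3  <
p1 = 1/3, p2 = 1/3 ↦ 1/3  <
p1 = 1/3, p2 = 2/3 ↦ 2/3  <
p1 = 1/3, p2 = 1 ↦ 1  ≥
p1 = 2/3, p2 = 0 ↦ 2/3  <
p1 = 2/3, p2 = 1/3 ↦ 1  ≥
p1 = 2/3, p2 = 2/3 ↦ 2/3  <
p1 = 2/3, p2 = 1 ↦ 1  ≥
p1 = 1, p2 = 0 ↦ 1  ≥
p1 = 1, p2 = 1/3 ↦ 1  ≥
p1 = 1, p2 = 2/3 ↦ 1  ≥
p1 = 1, p2 = 1 ↦ 1  ≥
So 8 of the 16 assignments meet the threshold.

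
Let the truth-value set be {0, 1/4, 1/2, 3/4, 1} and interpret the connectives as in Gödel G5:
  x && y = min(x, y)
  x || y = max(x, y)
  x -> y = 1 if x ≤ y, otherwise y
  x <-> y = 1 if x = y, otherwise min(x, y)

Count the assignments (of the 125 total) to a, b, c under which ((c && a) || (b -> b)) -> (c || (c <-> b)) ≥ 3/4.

value 1: 45 assignments (counts)
value 3/4: 20 assignments (counts)
value 1/2: 20 assignments
value 1/4: 20 assignments
value 0: 20 assignments
So 65 of the 125 assignments meet the threshold.

65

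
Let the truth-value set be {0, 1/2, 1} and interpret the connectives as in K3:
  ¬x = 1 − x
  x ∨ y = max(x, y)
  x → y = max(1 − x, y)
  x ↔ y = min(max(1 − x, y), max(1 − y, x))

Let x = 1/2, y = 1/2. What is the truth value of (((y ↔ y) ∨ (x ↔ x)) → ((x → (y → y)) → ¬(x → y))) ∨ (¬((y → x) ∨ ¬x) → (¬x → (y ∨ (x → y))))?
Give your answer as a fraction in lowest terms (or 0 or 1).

y ↔ y = 1/2 ↔ 1/2 = 1/2
x ↔ x = 1/2 ↔ 1/2 = 1/2
(y ↔ y) ∨ (x ↔ x) = 1/2 ∨ 1/2 = 1/2
y → y = 1/2 → 1/2 = 1/2
x → (y → y) = 1/2 → 1/2 = 1/2
x → y = 1/2 → 1/2 = 1/2
¬(x → y) = ¬1/2 = 1/2
(x → (y → y)) → ¬(x → y) = 1/2 → 1/2 = 1/2
((y ↔ y) ∨ (x ↔ x)) → ((x → (y → y)) → ¬(x → y)) = 1/2 → 1/2 = 1/2
y → x = 1/2 → 1/2 = 1/2
¬x = ¬1/2 = 1/2
(y → x) ∨ ¬x = 1/2 ∨ 1/2 = 1/2
¬((y → x) ∨ ¬x) = ¬1/2 = 1/2
¬x = ¬1/2 = 1/2
x → y = 1/2 → 1/2 = 1/2
y ∨ (x → y) = 1/2 ∨ 1/2 = 1/2
¬x → (y ∨ (x → y)) = 1/2 → 1/2 = 1/2
¬((y → x) ∨ ¬x) → (¬x → (y ∨ (x → y))) = 1/2 → 1/2 = 1/2
(((y ↔ y) ∨ (x ↔ x)) → ((x → (y → y)) → ¬(x → y))) ∨ (¬((y → x) ∨ ¬x) → (¬x → (y ∨ (x → y)))) = 1/2 ∨ 1/2 = 1/2

1/2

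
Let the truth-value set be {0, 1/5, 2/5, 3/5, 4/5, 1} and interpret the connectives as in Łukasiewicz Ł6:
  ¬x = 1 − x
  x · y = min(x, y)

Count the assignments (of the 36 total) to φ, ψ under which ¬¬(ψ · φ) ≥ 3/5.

9

value 1: 1 assignment (counts)
value 4/5: 3 assignments (counts)
value 3/5: 5 assignments (counts)
value 2/5: 7 assignments
value 1/5: 9 assignments
value 0: 11 assignments
So 9 of the 36 assignments meet the threshold.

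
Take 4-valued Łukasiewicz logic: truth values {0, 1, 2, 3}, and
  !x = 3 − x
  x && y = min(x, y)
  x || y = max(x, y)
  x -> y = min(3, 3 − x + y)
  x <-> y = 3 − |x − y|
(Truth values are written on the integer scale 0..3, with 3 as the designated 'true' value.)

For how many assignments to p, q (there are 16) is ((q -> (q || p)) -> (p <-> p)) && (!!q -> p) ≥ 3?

p = 0, q = 0 ↦ 3  ≥
p = 0, q = 1 ↦ 2  <
p = 0, q = 2 ↦ 1  <
p = 0, q = 3 ↦ 0  <
p = 1, q = 0 ↦ 3  ≥
p = 1, q = 1 ↦ 3  ≥
p = 1, q = 2 ↦ 2  <
p = 1, q = 3 ↦ 1  <
p = 2, q = 0 ↦ 3  ≥
p = 2, q = 1 ↦ 3  ≥
p = 2, q = 2 ↦ 3  ≥
p = 2, q = 3 ↦ 2  <
p = 3, q = 0 ↦ 3  ≥
p = 3, q = 1 ↦ 3  ≥
p = 3, q = 2 ↦ 3  ≥
p = 3, q = 3 ↦ 3  ≥
So 10 of the 16 assignments meet the threshold.

10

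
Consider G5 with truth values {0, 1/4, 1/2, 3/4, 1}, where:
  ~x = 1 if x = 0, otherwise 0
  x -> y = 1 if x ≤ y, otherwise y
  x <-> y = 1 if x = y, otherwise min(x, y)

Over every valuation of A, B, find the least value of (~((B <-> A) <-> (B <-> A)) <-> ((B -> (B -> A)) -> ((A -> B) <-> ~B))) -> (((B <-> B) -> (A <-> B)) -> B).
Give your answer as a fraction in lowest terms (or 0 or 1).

1/4

Take A = 1/4, B = 1/4:
B <-> A = 1/4 <-> 1/4 = 1
B <-> A = 1/4 <-> 1/4 = 1
(B <-> A) <-> (B <-> A) = 1 <-> 1 = 1
~((B <-> A) <-> (B <-> A)) = ~1 = 0
B -> A = 1/4 -> 1/4 = 1
B -> (B -> A) = 1/4 -> 1 = 1
A -> B = 1/4 -> 1/4 = 1
~B = ~1/4 = 0
(A -> B) <-> ~B = 1 <-> 0 = 0
(B -> (B -> A)) -> ((A -> B) <-> ~B) = 1 -> 0 = 0
~((B <-> A) <-> (B <-> A)) <-> ((B -> (B -> A)) -> ((A -> B) <-> ~B)) = 0 <-> 0 = 1
B <-> B = 1/4 <-> 1/4 = 1
A <-> B = 1/4 <-> 1/4 = 1
(B <-> B) -> (A <-> B) = 1 -> 1 = 1
((B <-> B) -> (A <-> B)) -> B = 1 -> 1/4 = 1/4
(~((B <-> A) <-> (B <-> A)) <-> ((B -> (B -> A)) -> ((A -> B) <-> ~B))) -> (((B <-> B) -> (A <-> B)) -> B) = 1 -> 1/4 = 1/4
No assignment yields a value below 1/4, so this is the minimum.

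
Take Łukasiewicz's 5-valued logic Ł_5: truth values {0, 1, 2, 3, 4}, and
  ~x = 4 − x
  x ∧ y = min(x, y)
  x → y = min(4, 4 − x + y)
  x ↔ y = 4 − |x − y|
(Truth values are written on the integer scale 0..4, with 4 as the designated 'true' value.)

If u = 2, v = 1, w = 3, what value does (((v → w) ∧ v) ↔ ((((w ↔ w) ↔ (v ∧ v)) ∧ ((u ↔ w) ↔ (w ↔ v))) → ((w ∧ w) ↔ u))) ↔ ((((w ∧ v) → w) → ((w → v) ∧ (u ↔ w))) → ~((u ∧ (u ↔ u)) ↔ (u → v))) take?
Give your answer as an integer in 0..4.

2

v → w = 1 → 3 = 4
(v → w) ∧ v = 4 ∧ 1 = 1
w ↔ w = 3 ↔ 3 = 4
v ∧ v = 1 ∧ 1 = 1
(w ↔ w) ↔ (v ∧ v) = 4 ↔ 1 = 1
u ↔ w = 2 ↔ 3 = 3
w ↔ v = 3 ↔ 1 = 2
(u ↔ w) ↔ (w ↔ v) = 3 ↔ 2 = 3
((w ↔ w) ↔ (v ∧ v)) ∧ ((u ↔ w) ↔ (w ↔ v)) = 1 ∧ 3 = 1
w ∧ w = 3 ∧ 3 = 3
(w ∧ w) ↔ u = 3 ↔ 2 = 3
(((w ↔ w) ↔ (v ∧ v)) ∧ ((u ↔ w) ↔ (w ↔ v))) → ((w ∧ w) ↔ u) = 1 → 3 = 4
((v → w) ∧ v) ↔ ((((w ↔ w) ↔ (v ∧ v)) ∧ ((u ↔ w) ↔ (w ↔ v))) → ((w ∧ w) ↔ u)) = 1 ↔ 4 = 1
w ∧ v = 3 ∧ 1 = 1
(w ∧ v) → w = 1 → 3 = 4
w → v = 3 → 1 = 2
u ↔ w = 2 ↔ 3 = 3
(w → v) ∧ (u ↔ w) = 2 ∧ 3 = 2
((w ∧ v) → w) → ((w → v) ∧ (u ↔ w)) = 4 → 2 = 2
u ↔ u = 2 ↔ 2 = 4
u ∧ (u ↔ u) = 2 ∧ 4 = 2
u → v = 2 → 1 = 3
(u ∧ (u ↔ u)) ↔ (u → v) = 2 ↔ 3 = 3
~((u ∧ (u ↔ u)) ↔ (u → v)) = ~3 = 1
(((w ∧ v) → w) → ((w → v) ∧ (u ↔ w))) → ~((u ∧ (u ↔ u)) ↔ (u → v)) = 2 → 1 = 3
(((v → w) ∧ v) ↔ ((((w ↔ w) ↔ (v ∧ v)) ∧ ((u ↔ w) ↔ (w ↔ v))) → ((w ∧ w) ↔ u))) ↔ ((((w ∧ v) → w) → ((w → v) ∧ (u ↔ w))) → ~((u ∧ (u ↔ u)) ↔ (u → v))) = 1 ↔ 3 = 2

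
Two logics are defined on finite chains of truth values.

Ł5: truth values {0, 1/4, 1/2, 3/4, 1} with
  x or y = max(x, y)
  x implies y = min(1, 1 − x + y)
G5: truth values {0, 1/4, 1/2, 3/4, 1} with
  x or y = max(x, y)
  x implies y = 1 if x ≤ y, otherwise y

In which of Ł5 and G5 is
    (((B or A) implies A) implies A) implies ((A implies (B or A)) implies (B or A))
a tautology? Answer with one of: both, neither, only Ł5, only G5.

only Ł5

In Ł5: every assignment gives 1 — tautology.
In G5: at A = 0, B = 1/4 the value is 1/4 — not a tautology.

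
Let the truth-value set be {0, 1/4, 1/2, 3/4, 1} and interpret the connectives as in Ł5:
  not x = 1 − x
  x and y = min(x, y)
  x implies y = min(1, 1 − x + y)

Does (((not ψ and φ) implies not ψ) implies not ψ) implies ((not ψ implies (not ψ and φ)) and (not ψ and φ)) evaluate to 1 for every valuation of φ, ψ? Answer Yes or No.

No

Counterexample: take φ = 0, ψ = 0.
not ψ = not 0 = 1
not ψ and φ = 1 and 0 = 0
not ψ = not 0 = 1
(not ψ and φ) implies not ψ = 0 implies 1 = 1
not ψ = not 0 = 1
((not ψ and φ) implies not ψ) implies not ψ = 1 implies 1 = 1
not ψ = not 0 = 1
not ψ = not 0 = 1
not ψ and φ = 1 and 0 = 0
not ψ implies (not ψ and φ) = 1 implies 0 = 0
(not ψ implies (not ψ and φ)) and (not ψ and φ) = 0 and 0 = 0
(((not ψ and φ) implies not ψ) implies not ψ) implies ((not ψ implies (not ψ and φ)) and (not ψ and φ)) = 1 implies 0 = 0
This gives 0 ≠ 1.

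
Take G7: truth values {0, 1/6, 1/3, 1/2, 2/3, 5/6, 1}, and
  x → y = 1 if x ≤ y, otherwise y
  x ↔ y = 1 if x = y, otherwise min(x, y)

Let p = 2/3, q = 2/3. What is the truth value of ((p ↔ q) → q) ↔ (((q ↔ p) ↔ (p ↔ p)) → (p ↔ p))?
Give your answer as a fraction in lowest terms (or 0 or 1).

2/3

p ↔ q = 2/3 ↔ 2/3 = 1
(p ↔ q) → q = 1 → 2/3 = 2/3
q ↔ p = 2/3 ↔ 2/3 = 1
p ↔ p = 2/3 ↔ 2/3 = 1
(q ↔ p) ↔ (p ↔ p) = 1 ↔ 1 = 1
p ↔ p = 2/3 ↔ 2/3 = 1
((q ↔ p) ↔ (p ↔ p)) → (p ↔ p) = 1 → 1 = 1
((p ↔ q) → q) ↔ (((q ↔ p) ↔ (p ↔ p)) → (p ↔ p)) = 2/3 ↔ 1 = 2/3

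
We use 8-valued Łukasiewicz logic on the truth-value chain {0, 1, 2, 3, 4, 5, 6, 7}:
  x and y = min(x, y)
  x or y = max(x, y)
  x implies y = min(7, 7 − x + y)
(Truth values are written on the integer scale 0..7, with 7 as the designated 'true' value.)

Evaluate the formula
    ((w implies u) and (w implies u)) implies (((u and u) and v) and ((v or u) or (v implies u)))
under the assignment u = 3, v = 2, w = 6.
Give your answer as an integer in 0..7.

w implies u = 6 implies 3 = 4
w implies u = 6 implies 3 = 4
(w implies u) and (w implies u) = 4 and 4 = 4
u and u = 3 and 3 = 3
(u and u) and v = 3 and 2 = 2
v or u = 2 or 3 = 3
v implies u = 2 implies 3 = 7
(v or u) or (v implies u) = 3 or 7 = 7
((u and u) and v) and ((v or u) or (v implies u)) = 2 and 7 = 2
((w implies u) and (w implies u)) implies (((u and u) and v) and ((v or u) or (v implies u))) = 4 implies 2 = 5

5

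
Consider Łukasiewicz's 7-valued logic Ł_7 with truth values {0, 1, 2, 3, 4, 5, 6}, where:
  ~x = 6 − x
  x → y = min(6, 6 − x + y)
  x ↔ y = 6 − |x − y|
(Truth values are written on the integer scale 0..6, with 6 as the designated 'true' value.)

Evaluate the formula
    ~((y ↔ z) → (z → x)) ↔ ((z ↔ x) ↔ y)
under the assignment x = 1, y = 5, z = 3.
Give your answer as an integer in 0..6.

1

y ↔ z = 5 ↔ 3 = 4
z → x = 3 → 1 = 4
(y ↔ z) → (z → x) = 4 → 4 = 6
~((y ↔ z) → (z → x)) = ~6 = 0
z ↔ x = 3 ↔ 1 = 4
(z ↔ x) ↔ y = 4 ↔ 5 = 5
~((y ↔ z) → (z → x)) ↔ ((z ↔ x) ↔ y) = 0 ↔ 5 = 1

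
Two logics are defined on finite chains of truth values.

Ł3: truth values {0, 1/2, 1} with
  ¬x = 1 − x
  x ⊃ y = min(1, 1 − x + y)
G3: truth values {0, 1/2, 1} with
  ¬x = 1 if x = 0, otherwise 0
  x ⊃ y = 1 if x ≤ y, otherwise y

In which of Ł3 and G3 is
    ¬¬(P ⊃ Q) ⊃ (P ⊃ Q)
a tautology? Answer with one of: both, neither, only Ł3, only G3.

In Ł3: every assignment gives 1 — tautology.
In G3: at P = 1, Q = 1/2 the value is 1/2 — not a tautology.

only Ł3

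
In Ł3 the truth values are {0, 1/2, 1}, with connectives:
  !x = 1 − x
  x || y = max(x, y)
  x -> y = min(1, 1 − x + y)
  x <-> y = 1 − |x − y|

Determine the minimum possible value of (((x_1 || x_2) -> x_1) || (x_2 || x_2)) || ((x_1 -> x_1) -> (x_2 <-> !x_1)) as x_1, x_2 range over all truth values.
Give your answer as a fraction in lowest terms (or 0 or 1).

Take x_1 = 0, x_2 = 1/2:
x_1 || x_2 = 0 || 1/2 = 1/2
(x_1 || x_2) -> x_1 = 1/2 -> 0 = 1/2
x_2 || x_2 = 1/2 || 1/2 = 1/2
((x_1 || x_2) -> x_1) || (x_2 || x_2) = 1/2 || 1/2 = 1/2
x_1 -> x_1 = 0 -> 0 = 1
!x_1 = !0 = 1
x_2 <-> !x_1 = 1/2 <-> 1 = 1/2
(x_1 -> x_1) -> (x_2 <-> !x_1) = 1 -> 1/2 = 1/2
(((x_1 || x_2) -> x_1) || (x_2 || x_2)) || ((x_1 -> x_1) -> (x_2 <-> !x_1)) = 1/2 || 1/2 = 1/2
No assignment yields a value below 1/2, so this is the minimum.

1/2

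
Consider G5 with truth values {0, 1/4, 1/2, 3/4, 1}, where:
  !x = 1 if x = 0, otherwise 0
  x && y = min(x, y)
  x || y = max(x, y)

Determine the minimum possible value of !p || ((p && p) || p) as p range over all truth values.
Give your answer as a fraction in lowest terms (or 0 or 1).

Take p = 1/4:
!p = !1/4 = 0
p && p = 1/4 && 1/4 = 1/4
(p && p) || p = 1/4 || 1/4 = 1/4
!p || ((p && p) || p) = 0 || 1/4 = 1/4
No assignment yields a value below 1/4, so this is the minimum.

1/4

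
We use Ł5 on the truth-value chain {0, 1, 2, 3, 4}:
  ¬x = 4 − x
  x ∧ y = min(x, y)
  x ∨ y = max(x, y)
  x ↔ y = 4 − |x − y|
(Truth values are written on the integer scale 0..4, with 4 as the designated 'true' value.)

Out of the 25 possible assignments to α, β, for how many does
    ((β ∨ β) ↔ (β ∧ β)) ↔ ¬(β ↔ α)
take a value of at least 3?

value 4: 2 assignments (counts)
value 3: 4 assignments (counts)
value 2: 6 assignments
value 1: 8 assignments
value 0: 5 assignments
So 6 of the 25 assignments meet the threshold.

6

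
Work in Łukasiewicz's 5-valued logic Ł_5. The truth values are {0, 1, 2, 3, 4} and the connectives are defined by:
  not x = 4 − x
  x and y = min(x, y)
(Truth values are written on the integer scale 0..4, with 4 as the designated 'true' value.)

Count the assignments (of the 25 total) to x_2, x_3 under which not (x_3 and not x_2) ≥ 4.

9

value 4: 9 assignments (counts)
value 3: 7 assignments
value 2: 5 assignments
value 1: 3 assignments
value 0: 1 assignment
So 9 of the 25 assignments meet the threshold.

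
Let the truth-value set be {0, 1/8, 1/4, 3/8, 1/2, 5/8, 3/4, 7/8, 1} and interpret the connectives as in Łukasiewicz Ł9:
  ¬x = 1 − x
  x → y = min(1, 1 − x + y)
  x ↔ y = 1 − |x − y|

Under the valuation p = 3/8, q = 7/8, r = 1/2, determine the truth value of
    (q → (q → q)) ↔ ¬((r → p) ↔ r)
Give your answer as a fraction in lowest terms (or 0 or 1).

3/8

q → q = 7/8 → 7/8 = 1
q → (q → q) = 7/8 → 1 = 1
r → p = 1/2 → 3/8 = 7/8
(r → p) ↔ r = 7/8 ↔ 1/2 = 5/8
¬((r → p) ↔ r) = ¬5/8 = 3/8
(q → (q → q)) ↔ ¬((r → p) ↔ r) = 1 ↔ 3/8 = 3/8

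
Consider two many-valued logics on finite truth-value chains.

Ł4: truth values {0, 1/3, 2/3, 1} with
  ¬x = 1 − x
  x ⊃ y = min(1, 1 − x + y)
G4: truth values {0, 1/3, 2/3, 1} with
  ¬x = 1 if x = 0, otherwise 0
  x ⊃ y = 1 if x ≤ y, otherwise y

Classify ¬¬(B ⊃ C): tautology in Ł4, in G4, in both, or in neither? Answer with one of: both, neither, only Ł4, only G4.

In Ł4: at B = 1/3, C = 0 the value is 2/3 — not a tautology.
In G4: at B = 1/3, C = 0 the value is 0 — not a tautology.

neither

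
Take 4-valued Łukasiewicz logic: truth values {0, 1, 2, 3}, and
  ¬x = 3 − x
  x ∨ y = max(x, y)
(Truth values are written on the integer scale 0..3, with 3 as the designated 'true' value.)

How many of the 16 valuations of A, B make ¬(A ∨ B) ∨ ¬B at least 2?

A = 0, B = 0 ↦ 3  ≥
A = 0, B = 1 ↦ 2  ≥
A = 0, B = 2 ↦ 1  <
A = 0, B = 3 ↦ 0  <
A = 1, B = 0 ↦ 3  ≥
A = 1, B = 1 ↦ 2  ≥
A = 1, B = 2 ↦ 1  <
A = 1, B = 3 ↦ 0  <
A = 2, B = 0 ↦ 3  ≥
A = 2, B = 1 ↦ 2  ≥
A = 2, B = 2 ↦ 1  <
A = 2, B = 3 ↦ 0  <
A = 3, B = 0 ↦ 3  ≥
A = 3, B = 1 ↦ 2  ≥
A = 3, B = 2 ↦ 1  <
A = 3, B = 3 ↦ 0  <
So 8 of the 16 assignments meet the threshold.

8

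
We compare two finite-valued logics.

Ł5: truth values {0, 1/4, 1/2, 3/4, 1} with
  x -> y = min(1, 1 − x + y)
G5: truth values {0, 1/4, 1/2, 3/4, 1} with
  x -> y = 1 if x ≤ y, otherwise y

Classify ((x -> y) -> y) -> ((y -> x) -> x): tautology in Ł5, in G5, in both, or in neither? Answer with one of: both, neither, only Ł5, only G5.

only Ł5

In Ł5: every assignment gives 1 — tautology.
In G5: at x = 1/4, y = 0 the value is 1/4 — not a tautology.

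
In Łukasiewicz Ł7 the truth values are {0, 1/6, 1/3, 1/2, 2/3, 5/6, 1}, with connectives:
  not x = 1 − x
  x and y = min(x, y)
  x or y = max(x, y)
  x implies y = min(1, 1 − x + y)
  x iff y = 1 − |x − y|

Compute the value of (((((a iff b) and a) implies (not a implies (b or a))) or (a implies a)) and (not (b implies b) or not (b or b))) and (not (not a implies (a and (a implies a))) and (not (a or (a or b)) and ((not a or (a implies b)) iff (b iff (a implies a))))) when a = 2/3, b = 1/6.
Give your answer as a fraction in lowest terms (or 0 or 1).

0

a iff b = 2/3 iff 1/6 = 1/2
(a iff b) and a = 1/2 and 2/3 = 1/2
not a = not 2/3 = 1/3
b or a = 1/6 or 2/3 = 2/3
not a implies (b or a) = 1/3 implies 2/3 = 1
((a iff b) and a) implies (not a implies (b or a)) = 1/2 implies 1 = 1
a implies a = 2/3 implies 2/3 = 1
(((a iff b) and a) implies (not a implies (b or a))) or (a implies a) = 1 or 1 = 1
b implies b = 1/6 implies 1/6 = 1
not (b implies b) = not 1 = 0
b or b = 1/6 or 1/6 = 1/6
not (b or b) = not 1/6 = 5/6
not (b implies b) or not (b or b) = 0 or 5/6 = 5/6
((((a iff b) and a) implies (not a implies (b or a))) or (a implies a)) and (not (b implies b) or not (b or b)) = 1 and 5/6 = 5/6
not a = not 2/3 = 1/3
a implies a = 2/3 implies 2/3 = 1
a and (a implies a) = 2/3 and 1 = 2/3
not a implies (a and (a implies a)) = 1/3 implies 2/3 = 1
not (not a implies (a and (a implies a))) = not 1 = 0
a or b = 2/3 or 1/6 = 2/3
a or (a or b) = 2/3 or 2/3 = 2/3
not (a or (a or b)) = not 2/3 = 1/3
not a = not 2/3 = 1/3
a implies b = 2/3 implies 1/6 = 1/2
not a or (a implies b) = 1/3 or 1/2 = 1/2
a implies a = 2/3 implies 2/3 = 1
b iff (a implies a) = 1/6 iff 1 = 1/6
(not a or (a implies b)) iff (b iff (a implies a)) = 1/2 iff 1/6 = 2/3
not (a or (a or b)) and ((not a or (a implies b)) iff (b iff (a implies a))) = 1/3 and 2/3 = 1/3
not (not a implies (a and (a implies a))) and (not (a or (a or b)) and ((not a or (a implies b)) iff (b iff (a implies a)))) = 0 and 1/3 = 0
(((((a iff b) and a) implies (not a implies (b or a))) or (a implies a)) and (not (b implies b) or not (b or b))) and (not (not a implies (a and (a implies a))) and (not (a or (a or b)) and ((not a or (a implies b)) iff (b iff (a implies a))))) = 5/6 and 0 = 0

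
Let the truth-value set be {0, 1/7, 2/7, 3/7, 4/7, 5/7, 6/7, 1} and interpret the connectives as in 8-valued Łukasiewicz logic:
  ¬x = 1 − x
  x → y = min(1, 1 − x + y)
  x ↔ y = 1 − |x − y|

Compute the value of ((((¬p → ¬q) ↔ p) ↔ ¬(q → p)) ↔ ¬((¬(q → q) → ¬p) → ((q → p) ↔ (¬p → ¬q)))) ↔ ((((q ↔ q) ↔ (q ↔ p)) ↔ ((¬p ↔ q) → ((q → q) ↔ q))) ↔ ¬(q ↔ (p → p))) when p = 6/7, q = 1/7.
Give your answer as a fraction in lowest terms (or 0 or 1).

¬p = ¬6/7 = 1/7
¬q = ¬1/7 = 6/7
¬p → ¬q = 1/7 → 6/7 = 1
(¬p → ¬q) ↔ p = 1 ↔ 6/7 = 6/7
q → p = 1/7 → 6/7 = 1
¬(q → p) = ¬1 = 0
((¬p → ¬q) ↔ p) ↔ ¬(q → p) = 6/7 ↔ 0 = 1/7
q → q = 1/7 → 1/7 = 1
¬(q → q) = ¬1 = 0
¬p = ¬6/7 = 1/7
¬(q → q) → ¬p = 0 → 1/7 = 1
q → p = 1/7 → 6/7 = 1
¬p = ¬6/7 = 1/7
¬q = ¬1/7 = 6/7
¬p → ¬q = 1/7 → 6/7 = 1
(q → p) ↔ (¬p → ¬q) = 1 ↔ 1 = 1
(¬(q → q) → ¬p) → ((q → p) ↔ (¬p → ¬q)) = 1 → 1 = 1
¬((¬(q → q) → ¬p) → ((q → p) ↔ (¬p → ¬q))) = ¬1 = 0
(((¬p → ¬q) ↔ p) ↔ ¬(q → p)) ↔ ¬((¬(q → q) → ¬p) → ((q → p) ↔ (¬p → ¬q))) = 1/7 ↔ 0 = 6/7
q ↔ q = 1/7 ↔ 1/7 = 1
q ↔ p = 1/7 ↔ 6/7 = 2/7
(q ↔ q) ↔ (q ↔ p) = 1 ↔ 2/7 = 2/7
¬p = ¬6/7 = 1/7
¬p ↔ q = 1/7 ↔ 1/7 = 1
q → q = 1/7 → 1/7 = 1
(q → q) ↔ q = 1 ↔ 1/7 = 1/7
(¬p ↔ q) → ((q → q) ↔ q) = 1 → 1/7 = 1/7
((q ↔ q) ↔ (q ↔ p)) ↔ ((¬p ↔ q) → ((q → q) ↔ q)) = 2/7 ↔ 1/7 = 6/7
p → p = 6/7 → 6/7 = 1
q ↔ (p → p) = 1/7 ↔ 1 = 1/7
¬(q ↔ (p → p)) = ¬1/7 = 6/7
(((q ↔ q) ↔ (q ↔ p)) ↔ ((¬p ↔ q) → ((q → q) ↔ q))) ↔ ¬(q ↔ (p → p)) = 6/7 ↔ 6/7 = 1
((((¬p → ¬q) ↔ p) ↔ ¬(q → p)) ↔ ¬((¬(q → q) → ¬p) → ((q → p) ↔ (¬p → ¬q)))) ↔ ((((q ↔ q) ↔ (q ↔ p)) ↔ ((¬p ↔ q) → ((q → q) ↔ q))) ↔ ¬(q ↔ (p → p))) = 6/7 ↔ 1 = 6/7

6/7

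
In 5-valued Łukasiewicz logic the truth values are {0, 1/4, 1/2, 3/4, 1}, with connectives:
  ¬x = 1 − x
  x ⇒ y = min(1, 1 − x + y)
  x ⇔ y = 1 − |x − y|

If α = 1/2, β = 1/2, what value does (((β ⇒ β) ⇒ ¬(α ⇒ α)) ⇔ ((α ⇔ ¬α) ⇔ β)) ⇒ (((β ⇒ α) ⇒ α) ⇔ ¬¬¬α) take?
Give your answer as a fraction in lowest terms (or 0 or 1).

1

β ⇒ β = 1/2 ⇒ 1/2 = 1
α ⇒ α = 1/2 ⇒ 1/2 = 1
¬(α ⇒ α) = ¬1 = 0
(β ⇒ β) ⇒ ¬(α ⇒ α) = 1 ⇒ 0 = 0
¬α = ¬1/2 = 1/2
α ⇔ ¬α = 1/2 ⇔ 1/2 = 1
(α ⇔ ¬α) ⇔ β = 1 ⇔ 1/2 = 1/2
((β ⇒ β) ⇒ ¬(α ⇒ α)) ⇔ ((α ⇔ ¬α) ⇔ β) = 0 ⇔ 1/2 = 1/2
β ⇒ α = 1/2 ⇒ 1/2 = 1
(β ⇒ α) ⇒ α = 1 ⇒ 1/2 = 1/2
¬α = ¬1/2 = 1/2
¬¬α = ¬1/2 = 1/2
¬¬¬α = ¬1/2 = 1/2
((β ⇒ α) ⇒ α) ⇔ ¬¬¬α = 1/2 ⇔ 1/2 = 1
(((β ⇒ β) ⇒ ¬(α ⇒ α)) ⇔ ((α ⇔ ¬α) ⇔ β)) ⇒ (((β ⇒ α) ⇒ α) ⇔ ¬¬¬α) = 1/2 ⇒ 1 = 1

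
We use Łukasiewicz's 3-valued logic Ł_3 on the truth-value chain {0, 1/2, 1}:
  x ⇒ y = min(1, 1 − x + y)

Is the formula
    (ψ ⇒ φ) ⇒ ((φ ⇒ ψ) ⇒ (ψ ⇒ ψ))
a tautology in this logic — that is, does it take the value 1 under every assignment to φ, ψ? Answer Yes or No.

Yes

φ = 0, ψ = 0 ↦ 1
φ = 0, ψ = 1/2 ↦ 1
φ = 0, ψ = 1 ↦ 1
φ = 1/2, ψ = 0 ↦ 1
φ = 1/2, ψ = 1/2 ↦ 1
φ = 1/2, ψ = 1 ↦ 1
φ = 1, ψ = 0 ↦ 1
φ = 1, ψ = 1/2 ↦ 1
φ = 1, ψ = 1 ↦ 1
Every assignment gives a value ≥ 1.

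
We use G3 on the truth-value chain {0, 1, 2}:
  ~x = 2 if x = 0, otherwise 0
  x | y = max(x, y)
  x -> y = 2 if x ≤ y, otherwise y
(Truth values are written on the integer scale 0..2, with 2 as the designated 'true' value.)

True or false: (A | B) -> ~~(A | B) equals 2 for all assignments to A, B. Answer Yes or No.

Yes

A = 0, B = 0 ↦ 2
A = 0, B = 1 ↦ 2
A = 0, B = 2 ↦ 2
A = 1, B = 0 ↦ 2
A = 1, B = 1 ↦ 2
A = 1, B = 2 ↦ 2
A = 2, B = 0 ↦ 2
A = 2, B = 1 ↦ 2
A = 2, B = 2 ↦ 2
Every assignment gives a value ≥ 2.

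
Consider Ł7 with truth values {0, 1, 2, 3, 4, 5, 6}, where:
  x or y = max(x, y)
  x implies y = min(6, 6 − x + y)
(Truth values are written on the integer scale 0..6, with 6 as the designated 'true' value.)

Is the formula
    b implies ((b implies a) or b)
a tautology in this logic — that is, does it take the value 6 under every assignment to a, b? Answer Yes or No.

Yes

At a = 3, b = 3, for instance:
b implies a = 3 implies 3 = 6
(b implies a) or b = 6 or 3 = 6
b implies ((b implies a) or b) = 3 implies 6 = 6
and checking the remaining 48 assignments likewise gives ≥ 6 in every case.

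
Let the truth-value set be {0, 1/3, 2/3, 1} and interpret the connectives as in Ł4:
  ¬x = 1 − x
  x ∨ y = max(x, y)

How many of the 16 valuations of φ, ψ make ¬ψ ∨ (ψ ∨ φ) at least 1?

φ = 0, ψ = 0 ↦ 1  ≥
φ = 0, ψ = 1/3 ↦ 2/3  <
φ = 0, ψ = 2/3 ↦ 2/3  <
φ = 0, ψ = 1 ↦ 1  ≥
φ = 1/3, ψ = 0 ↦ 1  ≥
φ = 1/3, ψ = 1/3 ↦ 2/3  <
φ = 1/3, ψ = 2/3 ↦ 2/3  <
φ = 1/3, ψ = 1 ↦ 1  ≥
φ = 2/3, ψ = 0 ↦ 1  ≥
φ = 2/3, ψ = 1/3 ↦ 2/3  <
φ = 2/3, ψ = 2/3 ↦ 2/3  <
φ = 2/3, ψ = 1 ↦ 1  ≥
φ = 1, ψ = 0 ↦ 1  ≥
φ = 1, ψ = 1/3 ↦ 1  ≥
φ = 1, ψ = 2/3 ↦ 1  ≥
φ = 1, ψ = 1 ↦ 1  ≥
So 10 of the 16 assignments meet the threshold.

10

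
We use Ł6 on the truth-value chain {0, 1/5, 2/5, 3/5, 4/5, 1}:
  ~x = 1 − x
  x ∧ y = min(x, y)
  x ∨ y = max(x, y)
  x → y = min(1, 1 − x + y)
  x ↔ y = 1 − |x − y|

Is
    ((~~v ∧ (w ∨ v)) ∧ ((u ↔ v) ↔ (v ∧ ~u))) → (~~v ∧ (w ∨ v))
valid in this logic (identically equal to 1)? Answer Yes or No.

Yes

At u = 1, v = 3/5, w = 1/5, for instance:
~v = ~3/5 = 2/5
~~v = ~2/5 = 3/5
w ∨ v = 1/5 ∨ 3/5 = 3/5
~~v ∧ (w ∨ v) = 3/5 ∧ 3/5 = 3/5
u ↔ v = 1 ↔ 3/5 = 3/5
~u = ~1 = 0
v ∧ ~u = 3/5 ∧ 0 = 0
(u ↔ v) ↔ (v ∧ ~u) = 3/5 ↔ 0 = 2/5
(~~v ∧ (w ∨ v)) ∧ ((u ↔ v) ↔ (v ∧ ~u)) = 3/5 ∧ 2/5 = 2/5
((~~v ∧ (w ∨ v)) ∧ ((u ↔ v) ↔ (v ∧ ~u))) → (~~v ∧ (w ∨ v)) = 2/5 → 3/5 = 1
and checking the remaining 215 assignments likewise gives ≥ 1 in every case.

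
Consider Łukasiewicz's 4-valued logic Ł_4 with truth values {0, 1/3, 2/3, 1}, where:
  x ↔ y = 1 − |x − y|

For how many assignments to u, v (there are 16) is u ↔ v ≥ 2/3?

u = 0, v = 0 ↦ 1  ≥
u = 0, v = 1/3 ↦ 2/3  ≥
u = 0, v = 2/3 ↦ 1/3  <
u = 0, v = 1 ↦ 0  <
u = 1/3, v = 0 ↦ 2/3  ≥
u = 1/3, v = 1/3 ↦ 1  ≥
u = 1/3, v = 2/3 ↦ 2/3  ≥
u = 1/3, v = 1 ↦ 1/3  <
u = 2/3, v = 0 ↦ 1/3  <
u = 2/3, v = 1/3 ↦ 2/3  ≥
u = 2/3, v = 2/3 ↦ 1  ≥
u = 2/3, v = 1 ↦ 2/3  ≥
u = 1, v = 0 ↦ 0  <
u = 1, v = 1/3 ↦ 1/3  <
u = 1, v = 2/3 ↦ 2/3  ≥
u = 1, v = 1 ↦ 1  ≥
So 10 of the 16 assignments meet the threshold.

10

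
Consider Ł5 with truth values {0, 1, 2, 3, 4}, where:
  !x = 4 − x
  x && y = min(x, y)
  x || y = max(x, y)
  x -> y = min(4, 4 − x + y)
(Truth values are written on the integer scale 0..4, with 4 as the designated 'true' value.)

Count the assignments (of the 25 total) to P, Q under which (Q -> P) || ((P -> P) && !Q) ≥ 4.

15

value 4: 15 assignments (counts)
value 3: 4 assignments
value 2: 3 assignments
value 1: 2 assignments
value 0: 1 assignment
So 15 of the 25 assignments meet the threshold.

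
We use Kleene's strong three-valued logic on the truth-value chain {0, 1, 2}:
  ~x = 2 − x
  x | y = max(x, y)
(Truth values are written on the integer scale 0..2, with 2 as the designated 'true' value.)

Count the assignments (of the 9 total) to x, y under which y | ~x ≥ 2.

x = 0, y = 0 ↦ 2  ≥
x = 0, y = 1 ↦ 2  ≥
x = 0, y = 2 ↦ 2  ≥
x = 1, y = 0 ↦ 1  <
x = 1, y = 1 ↦ 1  <
x = 1, y = 2 ↦ 2  ≥
x = 2, y = 0 ↦ 0  <
x = 2, y = 1 ↦ 1  <
x = 2, y = 2 ↦ 2  ≥
So 5 of the 9 assignments meet the threshold.

5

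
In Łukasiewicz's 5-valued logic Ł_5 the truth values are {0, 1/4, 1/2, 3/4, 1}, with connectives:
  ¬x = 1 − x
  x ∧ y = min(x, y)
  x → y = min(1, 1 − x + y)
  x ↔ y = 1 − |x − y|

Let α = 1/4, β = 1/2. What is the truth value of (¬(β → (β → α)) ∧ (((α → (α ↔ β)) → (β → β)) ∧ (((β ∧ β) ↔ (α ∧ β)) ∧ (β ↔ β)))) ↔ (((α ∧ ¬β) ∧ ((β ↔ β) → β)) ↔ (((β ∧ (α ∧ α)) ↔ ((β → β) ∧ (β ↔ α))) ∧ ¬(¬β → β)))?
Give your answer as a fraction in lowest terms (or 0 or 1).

1/4

β → α = 1/2 → 1/4 = 3/4
β → (β → α) = 1/2 → 3/4 = 1
¬(β → (β → α)) = ¬1 = 0
α ↔ β = 1/4 ↔ 1/2 = 3/4
α → (α ↔ β) = 1/4 → 3/4 = 1
β → β = 1/2 → 1/2 = 1
(α → (α ↔ β)) → (β → β) = 1 → 1 = 1
β ∧ β = 1/2 ∧ 1/2 = 1/2
α ∧ β = 1/4 ∧ 1/2 = 1/4
(β ∧ β) ↔ (α ∧ β) = 1/2 ↔ 1/4 = 3/4
β ↔ β = 1/2 ↔ 1/2 = 1
((β ∧ β) ↔ (α ∧ β)) ∧ (β ↔ β) = 3/4 ∧ 1 = 3/4
((α → (α ↔ β)) → (β → β)) ∧ (((β ∧ β) ↔ (α ∧ β)) ∧ (β ↔ β)) = 1 ∧ 3/4 = 3/4
¬(β → (β → α)) ∧ (((α → (α ↔ β)) → (β → β)) ∧ (((β ∧ β) ↔ (α ∧ β)) ∧ (β ↔ β))) = 0 ∧ 3/4 = 0
¬β = ¬1/2 = 1/2
α ∧ ¬β = 1/4 ∧ 1/2 = 1/4
β ↔ β = 1/2 ↔ 1/2 = 1
(β ↔ β) → β = 1 → 1/2 = 1/2
(α ∧ ¬β) ∧ ((β ↔ β) → β) = 1/4 ∧ 1/2 = 1/4
α ∧ α = 1/4 ∧ 1/4 = 1/4
β ∧ (α ∧ α) = 1/2 ∧ 1/4 = 1/4
β → β = 1/2 → 1/2 = 1
β ↔ α = 1/2 ↔ 1/4 = 3/4
(β → β) ∧ (β ↔ α) = 1 ∧ 3/4 = 3/4
(β ∧ (α ∧ α)) ↔ ((β → β) ∧ (β ↔ α)) = 1/4 ↔ 3/4 = 1/2
¬β = ¬1/2 = 1/2
¬β → β = 1/2 → 1/2 = 1
¬(¬β → β) = ¬1 = 0
((β ∧ (α ∧ α)) ↔ ((β → β) ∧ (β ↔ α))) ∧ ¬(¬β → β) = 1/2 ∧ 0 = 0
((α ∧ ¬β) ∧ ((β ↔ β) → β)) ↔ (((β ∧ (α ∧ α)) ↔ ((β → β) ∧ (β ↔ α))) ∧ ¬(¬β → β)) = 1/4 ↔ 0 = 3/4
(¬(β → (β → α)) ∧ (((α → (α ↔ β)) → (β → β)) ∧ (((β ∧ β) ↔ (α ∧ β)) ∧ (β ↔ β)))) ↔ (((α ∧ ¬β) ∧ ((β ↔ β) → β)) ↔ (((β ∧ (α ∧ α)) ↔ ((β → β) ∧ (β ↔ α))) ∧ ¬(¬β → β))) = 0 ↔ 3/4 = 1/4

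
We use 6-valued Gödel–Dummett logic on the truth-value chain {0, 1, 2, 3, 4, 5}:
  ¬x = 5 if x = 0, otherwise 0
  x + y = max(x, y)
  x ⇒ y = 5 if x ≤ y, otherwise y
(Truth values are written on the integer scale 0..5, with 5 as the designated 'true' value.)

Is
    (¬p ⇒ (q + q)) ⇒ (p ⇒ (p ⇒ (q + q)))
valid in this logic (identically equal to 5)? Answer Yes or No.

Counterexample: take p = 1, q = 0.
¬p = ¬1 = 0
q + q = 0 + 0 = 0
¬p ⇒ (q + q) = 0 ⇒ 0 = 5
q + q = 0 + 0 = 0
p ⇒ (q + q) = 1 ⇒ 0 = 0
p ⇒ (p ⇒ (q + q)) = 1 ⇒ 0 = 0
(¬p ⇒ (q + q)) ⇒ (p ⇒ (p ⇒ (q + q))) = 5 ⇒ 0 = 0
This gives 0 ≠ 5.

No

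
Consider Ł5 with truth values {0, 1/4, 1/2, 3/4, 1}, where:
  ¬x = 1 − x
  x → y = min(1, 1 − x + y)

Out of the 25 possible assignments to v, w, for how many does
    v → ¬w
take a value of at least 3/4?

19

value 1: 15 assignments (counts)
value 3/4: 4 assignments (counts)
value 1/2: 3 assignments
value 1/4: 2 assignments
value 0: 1 assignment
So 19 of the 25 assignments meet the threshold.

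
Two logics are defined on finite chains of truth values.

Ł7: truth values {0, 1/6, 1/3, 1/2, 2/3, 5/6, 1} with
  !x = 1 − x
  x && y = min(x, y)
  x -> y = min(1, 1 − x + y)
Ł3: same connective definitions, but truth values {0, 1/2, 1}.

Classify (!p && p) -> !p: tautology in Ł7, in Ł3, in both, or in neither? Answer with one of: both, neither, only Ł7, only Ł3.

In Ł7: every assignment gives 1 — tautology.
In Ł3: every assignment gives 1 — tautology.

both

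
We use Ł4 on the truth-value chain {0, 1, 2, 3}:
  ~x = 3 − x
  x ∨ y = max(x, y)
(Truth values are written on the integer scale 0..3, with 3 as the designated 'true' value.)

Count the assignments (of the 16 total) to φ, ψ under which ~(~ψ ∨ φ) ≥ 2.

φ = 0, ψ = 0 ↦ 0  <
φ = 0, ψ = 1 ↦ 1  <
φ = 0, ψ = 2 ↦ 2  ≥
φ = 0, ψ = 3 ↦ 3  ≥
φ = 1, ψ = 0 ↦ 0  <
φ = 1, ψ = 1 ↦ 1  <
φ = 1, ψ = 2 ↦ 2  ≥
φ = 1, ψ = 3 ↦ 2  ≥
φ = 2, ψ = 0 ↦ 0  <
φ = 2, ψ = 1 ↦ 1  <
φ = 2, ψ = 2 ↦ 1  <
φ = 2, ψ = 3 ↦ 1  <
φ = 3, ψ = 0 ↦ 0  <
φ = 3, ψ = 1 ↦ 0  <
φ = 3, ψ = 2 ↦ 0  <
φ = 3, ψ = 3 ↦ 0  <
So 4 of the 16 assignments meet the threshold.

4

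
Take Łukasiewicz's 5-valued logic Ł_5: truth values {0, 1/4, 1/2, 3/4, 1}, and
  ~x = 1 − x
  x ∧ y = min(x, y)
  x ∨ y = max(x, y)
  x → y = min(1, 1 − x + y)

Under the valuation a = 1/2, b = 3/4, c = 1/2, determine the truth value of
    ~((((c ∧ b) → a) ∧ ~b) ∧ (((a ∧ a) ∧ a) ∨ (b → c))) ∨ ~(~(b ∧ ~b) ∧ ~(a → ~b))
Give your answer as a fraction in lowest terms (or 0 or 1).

c ∧ b = 1/2 ∧ 3/4 = 1/2
(c ∧ b) → a = 1/2 → 1/2 = 1
~b = ~3/4 = 1/4
((c ∧ b) → a) ∧ ~b = 1 ∧ 1/4 = 1/4
a ∧ a = 1/2 ∧ 1/2 = 1/2
(a ∧ a) ∧ a = 1/2 ∧ 1/2 = 1/2
b → c = 3/4 → 1/2 = 3/4
((a ∧ a) ∧ a) ∨ (b → c) = 1/2 ∨ 3/4 = 3/4
(((c ∧ b) → a) ∧ ~b) ∧ (((a ∧ a) ∧ a) ∨ (b → c)) = 1/4 ∧ 3/4 = 1/4
~((((c ∧ b) → a) ∧ ~b) ∧ (((a ∧ a) ∧ a) ∨ (b → c))) = ~1/4 = 3/4
~b = ~3/4 = 1/4
b ∧ ~b = 3/4 ∧ 1/4 = 1/4
~(b ∧ ~b) = ~1/4 = 3/4
~b = ~3/4 = 1/4
a → ~b = 1/2 → 1/4 = 3/4
~(a → ~b) = ~3/4 = 1/4
~(b ∧ ~b) ∧ ~(a → ~b) = 3/4 ∧ 1/4 = 1/4
~(~(b ∧ ~b) ∧ ~(a → ~b)) = ~1/4 = 3/4
~((((c ∧ b) → a) ∧ ~b) ∧ (((a ∧ a) ∧ a) ∨ (b → c))) ∨ ~(~(b ∧ ~b) ∧ ~(a → ~b)) = 3/4 ∨ 3/4 = 3/4

3/4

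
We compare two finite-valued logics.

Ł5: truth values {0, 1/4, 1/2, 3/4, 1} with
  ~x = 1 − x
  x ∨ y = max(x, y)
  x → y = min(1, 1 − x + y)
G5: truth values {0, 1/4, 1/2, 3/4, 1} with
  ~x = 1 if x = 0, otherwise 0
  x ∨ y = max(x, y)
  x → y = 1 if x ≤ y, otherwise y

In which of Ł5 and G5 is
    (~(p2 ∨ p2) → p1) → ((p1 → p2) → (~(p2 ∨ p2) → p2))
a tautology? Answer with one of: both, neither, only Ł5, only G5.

In Ł5: every assignment gives 1 — tautology.
In G5: every assignment gives 1 — tautology.

both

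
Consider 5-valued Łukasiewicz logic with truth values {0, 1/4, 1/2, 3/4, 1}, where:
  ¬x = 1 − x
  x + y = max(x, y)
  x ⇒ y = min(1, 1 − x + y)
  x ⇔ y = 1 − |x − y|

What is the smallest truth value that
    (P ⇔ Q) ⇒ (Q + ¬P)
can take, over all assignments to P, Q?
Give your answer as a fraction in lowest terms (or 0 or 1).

1/2

Take P = 1/2, Q = 1/2:
P ⇔ Q = 1/2 ⇔ 1/2 = 1
¬P = ¬1/2 = 1/2
Q + ¬P = 1/2 + 1/2 = 1/2
(P ⇔ Q) ⇒ (Q + ¬P) = 1 ⇒ 1/2 = 1/2
No assignment yields a value below 1/2, so this is the minimum.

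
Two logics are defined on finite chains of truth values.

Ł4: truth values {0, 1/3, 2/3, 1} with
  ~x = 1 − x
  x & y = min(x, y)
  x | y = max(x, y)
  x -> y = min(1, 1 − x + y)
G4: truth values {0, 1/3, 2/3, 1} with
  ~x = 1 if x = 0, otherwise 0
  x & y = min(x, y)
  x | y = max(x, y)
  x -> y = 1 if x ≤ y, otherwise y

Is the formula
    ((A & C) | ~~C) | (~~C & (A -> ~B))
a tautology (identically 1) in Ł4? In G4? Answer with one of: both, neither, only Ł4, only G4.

In Ł4: at A = 0, B = 0, C = 0 the value is 0 — not a tautology.
In G4: at A = 0, B = 0, C = 0 the value is 0 — not a tautology.

neither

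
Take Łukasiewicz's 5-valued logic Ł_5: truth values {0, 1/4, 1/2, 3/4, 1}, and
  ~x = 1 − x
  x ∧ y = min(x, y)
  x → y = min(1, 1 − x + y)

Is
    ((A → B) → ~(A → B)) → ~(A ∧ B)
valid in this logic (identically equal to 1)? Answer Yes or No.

Counterexample: take A = 3/4, B = 1/4.
A → B = 3/4 → 1/4 = 1/2
A → B = 3/4 → 1/4 = 1/2
~(A → B) = ~1/2 = 1/2
(A → B) → ~(A → B) = 1/2 → 1/2 = 1
A ∧ B = 3/4 ∧ 1/4 = 1/4
~(A ∧ B) = ~1/4 = 3/4
((A → B) → ~(A → B)) → ~(A ∧ B) = 1 → 3/4 = 3/4
This gives 3/4 ≠ 1.

No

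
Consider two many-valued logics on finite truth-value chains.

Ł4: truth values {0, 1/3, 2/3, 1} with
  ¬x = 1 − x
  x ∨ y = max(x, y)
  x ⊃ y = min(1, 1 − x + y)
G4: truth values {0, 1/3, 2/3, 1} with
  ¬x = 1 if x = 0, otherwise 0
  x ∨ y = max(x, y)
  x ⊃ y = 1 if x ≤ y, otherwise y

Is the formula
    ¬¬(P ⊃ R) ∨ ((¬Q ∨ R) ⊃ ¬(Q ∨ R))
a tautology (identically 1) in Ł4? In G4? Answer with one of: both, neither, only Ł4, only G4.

In Ł4: at P = 2/3, Q = 0, R = 1/3 the value is 2/3 — not a tautology.
In G4: every assignment gives 1 — tautology.

only G4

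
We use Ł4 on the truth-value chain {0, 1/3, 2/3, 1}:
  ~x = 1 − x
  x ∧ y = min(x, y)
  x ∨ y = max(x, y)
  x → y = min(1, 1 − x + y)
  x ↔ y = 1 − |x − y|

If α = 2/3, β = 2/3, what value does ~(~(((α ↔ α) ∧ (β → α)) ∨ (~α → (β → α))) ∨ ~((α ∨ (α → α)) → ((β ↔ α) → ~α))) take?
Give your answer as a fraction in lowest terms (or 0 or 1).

1/3

α ↔ α = 2/3 ↔ 2/3 = 1
β → α = 2/3 → 2/3 = 1
(α ↔ α) ∧ (β → α) = 1 ∧ 1 = 1
~α = ~2/3 = 1/3
β → α = 2/3 → 2/3 = 1
~α → (β → α) = 1/3 → 1 = 1
((α ↔ α) ∧ (β → α)) ∨ (~α → (β → α)) = 1 ∨ 1 = 1
~(((α ↔ α) ∧ (β → α)) ∨ (~α → (β → α))) = ~1 = 0
α → α = 2/3 → 2/3 = 1
α ∨ (α → α) = 2/3 ∨ 1 = 1
β ↔ α = 2/3 ↔ 2/3 = 1
~α = ~2/3 = 1/3
(β ↔ α) → ~α = 1 → 1/3 = 1/3
(α ∨ (α → α)) → ((β ↔ α) → ~α) = 1 → 1/3 = 1/3
~((α ∨ (α → α)) → ((β ↔ α) → ~α)) = ~1/3 = 2/3
~(((α ↔ α) ∧ (β → α)) ∨ (~α → (β → α))) ∨ ~((α ∨ (α → α)) → ((β ↔ α) → ~α)) = 0 ∨ 2/3 = 2/3
~(~(((α ↔ α) ∧ (β → α)) ∨ (~α → (β → α))) ∨ ~((α ∨ (α → α)) → ((β ↔ α) → ~α))) = ~2/3 = 1/3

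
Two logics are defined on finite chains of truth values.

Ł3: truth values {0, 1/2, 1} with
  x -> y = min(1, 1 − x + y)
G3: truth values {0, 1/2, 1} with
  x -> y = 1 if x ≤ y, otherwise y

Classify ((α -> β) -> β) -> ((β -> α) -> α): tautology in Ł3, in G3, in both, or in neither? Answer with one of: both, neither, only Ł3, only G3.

only Ł3

In Ł3: every assignment gives 1 — tautology.
In G3: at α = 1/2, β = 0 the value is 1/2 — not a tautology.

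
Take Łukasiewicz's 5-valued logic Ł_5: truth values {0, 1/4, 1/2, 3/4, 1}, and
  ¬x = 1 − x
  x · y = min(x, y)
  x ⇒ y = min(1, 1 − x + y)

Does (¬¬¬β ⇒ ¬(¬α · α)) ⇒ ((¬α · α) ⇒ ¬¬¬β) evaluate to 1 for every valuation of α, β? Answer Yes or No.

No

Counterexample: take α = 1/4, β = 1.
¬β = ¬1 = 0
¬¬β = ¬0 = 1
¬¬¬β = ¬1 = 0
¬α = ¬1/4 = 3/4
¬α · α = 3/4 · 1/4 = 1/4
¬(¬α · α) = ¬1/4 = 3/4
¬¬¬β ⇒ ¬(¬α · α) = 0 ⇒ 3/4 = 1
¬α = ¬1/4 = 3/4
¬α · α = 3/4 · 1/4 = 1/4
¬β = ¬1 = 0
¬¬β = ¬0 = 1
¬¬¬β = ¬1 = 0
(¬α · α) ⇒ ¬¬¬β = 1/4 ⇒ 0 = 3/4
(¬¬¬β ⇒ ¬(¬α · α)) ⇒ ((¬α · α) ⇒ ¬¬¬β) = 1 ⇒ 3/4 = 3/4
This gives 3/4 ≠ 1.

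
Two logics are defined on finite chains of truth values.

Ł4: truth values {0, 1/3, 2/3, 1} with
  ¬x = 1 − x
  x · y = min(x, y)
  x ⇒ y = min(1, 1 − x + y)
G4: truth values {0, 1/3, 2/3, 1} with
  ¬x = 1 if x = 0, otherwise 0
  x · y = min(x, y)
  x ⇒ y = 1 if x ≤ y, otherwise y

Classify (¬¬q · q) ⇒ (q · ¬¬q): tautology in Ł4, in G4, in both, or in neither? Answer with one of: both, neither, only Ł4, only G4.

In Ł4: every assignment gives 1 — tautology.
In G4: every assignment gives 1 — tautology.

both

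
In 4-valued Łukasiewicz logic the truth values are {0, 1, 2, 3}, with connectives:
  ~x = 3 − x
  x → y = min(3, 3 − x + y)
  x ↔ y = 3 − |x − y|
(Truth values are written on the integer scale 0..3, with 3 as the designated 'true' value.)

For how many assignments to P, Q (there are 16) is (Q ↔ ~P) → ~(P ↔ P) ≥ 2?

6

P = 0, Q = 0 ↦ 3  ≥
P = 0, Q = 1 ↦ 2  ≥
P = 0, Q = 2 ↦ 1  <
P = 0, Q = 3 ↦ 0  <
P = 1, Q = 0 ↦ 2  ≥
P = 1, Q = 1 ↦ 1  <
P = 1, Q = 2 ↦ 0  <
P = 1, Q = 3 ↦ 1  <
P = 2, Q = 0 ↦ 1  <
P = 2, Q = 1 ↦ 0  <
P = 2, Q = 2 ↦ 1  <
P = 2, Q = 3 ↦ 2  ≥
P = 3, Q = 0 ↦ 0  <
P = 3, Q = 1 ↦ 1  <
P = 3, Q = 2 ↦ 2  ≥
P = 3, Q = 3 ↦ 3  ≥
So 6 of the 16 assignments meet the threshold.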